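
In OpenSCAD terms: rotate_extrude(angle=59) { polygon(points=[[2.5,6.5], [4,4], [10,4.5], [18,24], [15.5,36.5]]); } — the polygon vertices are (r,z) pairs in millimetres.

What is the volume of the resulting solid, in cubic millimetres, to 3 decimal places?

Profile (r,z), 5 vertices: (2.5,6.5) (4,4) (10,4.5) (18,24) (15.5,36.5)
edge 0: (2.5,6.5)→(4,4)  cross = 2.5·4 − 4·6.5 = -16.0000; (r_i+r_j)·cross = 6.5·-16.0000 = -104.0000
edge 1: (4,4)→(10,4.5)  cross = 4·4.5 − 10·4 = -22.0000; (r_i+r_j)·cross = 14·-22.0000 = -308.0000
edge 2: (10,4.5)→(18,24)  cross = 10·24 − 18·4.5 = 159.0000; (r_i+r_j)·cross = 28·159.0000 = 4452.0000
edge 3: (18,24)→(15.5,36.5)  cross = 18·36.5 − 15.5·24 = 285.0000; (r_i+r_j)·cross = 33.5·285.0000 = 9547.5000
edge 4: (15.5,36.5)→(2.5,6.5)  cross = 15.5·6.5 − 2.5·36.5 = 9.5000; (r_i+r_j)·cross = 18·9.5000 = 171.0000
Σcross = 415.5000 → A = |Σcross|/2 = 207.7500 mm²
Σ(r_i+r_j)·cross = 13758.5000 → first moment M = |Σ|/6 = 2293.0833
R_c = M/A = 2293.0833/207.7500 = 11.0377 mm
θ = 59° = 1.029744 rad
V = θ·R_c·A = 1.029744·11.0377·207.7500 = 2361.289 mm³

Volume = 2361.289 mm³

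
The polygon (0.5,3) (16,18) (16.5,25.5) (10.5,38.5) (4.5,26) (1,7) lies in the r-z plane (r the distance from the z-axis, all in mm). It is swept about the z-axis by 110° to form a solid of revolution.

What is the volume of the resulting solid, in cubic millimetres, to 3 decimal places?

Profile (r,z), 6 vertices: (0.5,3) (16,18) (16.5,25.5) (10.5,38.5) (4.5,26) (1,7)
edge 0: (0.5,3)→(16,18)  cross = 0.5·18 − 16·3 = -39.0000; (r_i+r_j)·cross = 16.5·-39.0000 = -643.5000
edge 1: (16,18)→(16.5,25.5)  cross = 16·25.5 − 16.5·18 = 111.0000; (r_i+r_j)·cross = 32.5·111.0000 = 3607.5000
edge 2: (16.5,25.5)→(10.5,38.5)  cross = 16.5·38.5 − 10.5·25.5 = 367.5000; (r_i+r_j)·cross = 27·367.5000 = 9922.5000
edge 3: (10.5,38.5)→(4.5,26)  cross = 10.5·26 − 4.5·38.5 = 99.7500; (r_i+r_j)·cross = 15·99.7500 = 1496.2500
edge 4: (4.5,26)→(1,7)  cross = 4.5·7 − 1·26 = 5.5000; (r_i+r_j)·cross = 5.5·5.5000 = 30.2500
edge 5: (1,7)→(0.5,3)  cross = 1·3 − 0.5·7 = -0.5000; (r_i+r_j)·cross = 1.5·-0.5000 = -0.7500
Σcross = 544.2500 → A = |Σcross|/2 = 272.1250 mm²
Σ(r_i+r_j)·cross = 14412.2500 → first moment M = |Σ|/6 = 2402.0417
R_c = M/A = 2402.0417/272.1250 = 8.8270 mm
θ = 110° = 1.919862 rad
V = θ·R_c·A = 1.919862·8.8270·272.1250 = 4611.589 mm³

Volume = 4611.589 mm³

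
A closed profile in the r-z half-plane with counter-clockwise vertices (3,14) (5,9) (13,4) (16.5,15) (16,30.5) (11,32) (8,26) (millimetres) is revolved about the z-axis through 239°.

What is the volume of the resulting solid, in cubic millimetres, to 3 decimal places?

Profile (r,z), 7 vertices: (3,14) (5,9) (13,4) (16.5,15) (16,30.5) (11,32) (8,26)
edge 0: (3,14)→(5,9)  cross = 3·9 − 5·14 = -43.0000; (r_i+r_j)·cross = 8·-43.0000 = -344.0000
edge 1: (5,9)→(13,4)  cross = 5·4 − 13·9 = -97.0000; (r_i+r_j)·cross = 18·-97.0000 = -1746.0000
edge 2: (13,4)→(16.5,15)  cross = 13·15 − 16.5·4 = 129.0000; (r_i+r_j)·cross = 29.5·129.0000 = 3805.5000
edge 3: (16.5,15)→(16,30.5)  cross = 16.5·30.5 − 16·15 = 263.2500; (r_i+r_j)·cross = 32.5·263.2500 = 8555.6250
edge 4: (16,30.5)→(11,32)  cross = 16·32 − 11·30.5 = 176.5000; (r_i+r_j)·cross = 27·176.5000 = 4765.5000
edge 5: (11,32)→(8,26)  cross = 11·26 − 8·32 = 30.0000; (r_i+r_j)·cross = 19·30.0000 = 570.0000
edge 6: (8,26)→(3,14)  cross = 8·14 − 3·26 = 34.0000; (r_i+r_j)·cross = 11·34.0000 = 374.0000
Σcross = 492.7500 → A = |Σcross|/2 = 246.3750 mm²
Σ(r_i+r_j)·cross = 15980.6250 → first moment M = |Σ|/6 = 2663.4375
R_c = M/A = 2663.4375/246.3750 = 10.8105 mm
θ = 239° = 4.171337 rad
V = θ·R_c·A = 4.171337·10.8105·246.3750 = 11110.095 mm³

Volume = 11110.095 mm³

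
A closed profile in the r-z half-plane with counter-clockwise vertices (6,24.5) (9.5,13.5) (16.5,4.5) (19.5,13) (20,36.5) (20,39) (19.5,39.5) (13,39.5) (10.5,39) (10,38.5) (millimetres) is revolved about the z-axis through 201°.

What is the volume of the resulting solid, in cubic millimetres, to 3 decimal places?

Profile (r,z), 10 vertices: (6,24.5) (9.5,13.5) (16.5,4.5) (19.5,13) (20,36.5) (20,39) (19.5,39.5) (13,39.5) (10.5,39) (10,38.5)
edge 0: (6,24.5)→(9.5,13.5)  cross = 6·13.5 − 9.5·24.5 = -151.7500; (r_i+r_j)·cross = 15.5·-151.7500 = -2352.1250
edge 1: (9.5,13.5)→(16.5,4.5)  cross = 9.5·4.5 − 16.5·13.5 = -180.0000; (r_i+r_j)·cross = 26·-180.0000 = -4680.0000
edge 2: (16.5,4.5)→(19.5,13)  cross = 16.5·13 − 19.5·4.5 = 126.7500; (r_i+r_j)·cross = 36·126.7500 = 4563.0000
edge 3: (19.5,13)→(20,36.5)  cross = 19.5·36.5 − 20·13 = 451.7500; (r_i+r_j)·cross = 39.5·451.7500 = 17844.1250
edge 4: (20,36.5)→(20,39)  cross = 20·39 − 20·36.5 = 50.0000; (r_i+r_j)·cross = 40·50.0000 = 2000.0000
edge 5: (20,39)→(19.5,39.5)  cross = 20·39.5 − 19.5·39 = 29.5000; (r_i+r_j)·cross = 39.5·29.5000 = 1165.2500
edge 6: (19.5,39.5)→(13,39.5)  cross = 19.5·39.5 − 13·39.5 = 256.7500; (r_i+r_j)·cross = 32.5·256.7500 = 8344.3750
edge 7: (13,39.5)→(10.5,39)  cross = 13·39 − 10.5·39.5 = 92.2500; (r_i+r_j)·cross = 23.5·92.2500 = 2167.8750
edge 8: (10.5,39)→(10,38.5)  cross = 10.5·38.5 − 10·39 = 14.2500; (r_i+r_j)·cross = 20.5·14.2500 = 292.1250
edge 9: (10,38.5)→(6,24.5)  cross = 10·24.5 − 6·38.5 = 14.0000; (r_i+r_j)·cross = 16·14.0000 = 224.0000
Σcross = 703.5000 → A = |Σcross|/2 = 351.7500 mm²
Σ(r_i+r_j)·cross = 29568.6250 → first moment M = |Σ|/6 = 4928.1042
R_c = M/A = 4928.1042/351.7500 = 14.0102 mm
θ = 201° = 3.508112 rad
V = θ·R_c·A = 3.508112·14.0102·351.7500 = 17288.340 mm³

Volume = 17288.340 mm³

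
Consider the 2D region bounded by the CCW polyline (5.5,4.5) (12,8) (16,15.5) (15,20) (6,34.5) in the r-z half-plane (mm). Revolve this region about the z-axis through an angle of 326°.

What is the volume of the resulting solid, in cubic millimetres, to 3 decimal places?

Volume = 10087.375 mm³

Profile (r,z), 5 vertices: (5.5,4.5) (12,8) (16,15.5) (15,20) (6,34.5)
edge 0: (5.5,4.5)→(12,8)  cross = 5.5·8 − 12·4.5 = -10.0000; (r_i+r_j)·cross = 17.5·-10.0000 = -175.0000
edge 1: (12,8)→(16,15.5)  cross = 12·15.5 − 16·8 = 58.0000; (r_i+r_j)·cross = 28·58.0000 = 1624.0000
edge 2: (16,15.5)→(15,20)  cross = 16·20 − 15·15.5 = 87.5000; (r_i+r_j)·cross = 31·87.5000 = 2712.5000
edge 3: (15,20)→(6,34.5)  cross = 15·34.5 − 6·20 = 397.5000; (r_i+r_j)·cross = 21·397.5000 = 8347.5000
edge 4: (6,34.5)→(5.5,4.5)  cross = 6·4.5 − 5.5·34.5 = -162.7500; (r_i+r_j)·cross = 11.5·-162.7500 = -1871.6250
Σcross = 370.2500 → A = |Σcross|/2 = 185.1250 mm²
Σ(r_i+r_j)·cross = 10637.3750 → first moment M = |Σ|/6 = 1772.8958
R_c = M/A = 1772.8958/185.1250 = 9.5767 mm
θ = 326° = 5.689773 rad
V = θ·R_c·A = 5.689773·9.5767·185.1250 = 10087.375 mm³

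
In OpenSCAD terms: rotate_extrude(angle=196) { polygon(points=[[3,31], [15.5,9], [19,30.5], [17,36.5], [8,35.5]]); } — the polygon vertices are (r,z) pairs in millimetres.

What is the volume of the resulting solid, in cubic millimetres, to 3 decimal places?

Profile (r,z), 5 vertices: (3,31) (15.5,9) (19,30.5) (17,36.5) (8,35.5)
edge 0: (3,31)→(15.5,9)  cross = 3·9 − 15.5·31 = -453.5000; (r_i+r_j)·cross = 18.5·-453.5000 = -8389.7500
edge 1: (15.5,9)→(19,30.5)  cross = 15.5·30.5 − 19·9 = 301.7500; (r_i+r_j)·cross = 34.5·301.7500 = 10410.3750
edge 2: (19,30.5)→(17,36.5)  cross = 19·36.5 − 17·30.5 = 175.0000; (r_i+r_j)·cross = 36·175.0000 = 6300.0000
edge 3: (17,36.5)→(8,35.5)  cross = 17·35.5 − 8·36.5 = 311.5000; (r_i+r_j)·cross = 25·311.5000 = 7787.5000
edge 4: (8,35.5)→(3,31)  cross = 8·31 − 3·35.5 = 141.5000; (r_i+r_j)·cross = 11·141.5000 = 1556.5000
Σcross = 476.2500 → A = |Σcross|/2 = 238.1250 mm²
Σ(r_i+r_j)·cross = 17664.6250 → first moment M = |Σ|/6 = 2944.1042
R_c = M/A = 2944.1042/238.1250 = 12.3637 mm
θ = 196° = 3.420845 rad
V = θ·R_c·A = 3.420845·12.3637·238.1250 = 10071.325 mm³

Volume = 10071.325 mm³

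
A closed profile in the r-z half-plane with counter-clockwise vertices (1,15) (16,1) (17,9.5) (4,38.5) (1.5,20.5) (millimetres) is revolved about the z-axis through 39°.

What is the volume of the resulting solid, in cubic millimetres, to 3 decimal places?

Profile (r,z), 5 vertices: (1,15) (16,1) (17,9.5) (4,38.5) (1.5,20.5)
edge 0: (1,15)→(16,1)  cross = 1·1 − 16·15 = -239.0000; (r_i+r_j)·cross = 17·-239.0000 = -4063.0000
edge 1: (16,1)→(17,9.5)  cross = 16·9.5 − 17·1 = 135.0000; (r_i+r_j)·cross = 33·135.0000 = 4455.0000
edge 2: (17,9.5)→(4,38.5)  cross = 17·38.5 − 4·9.5 = 616.5000; (r_i+r_j)·cross = 21·616.5000 = 12946.5000
edge 3: (4,38.5)→(1.5,20.5)  cross = 4·20.5 − 1.5·38.5 = 24.2500; (r_i+r_j)·cross = 5.5·24.2500 = 133.3750
edge 4: (1.5,20.5)→(1,15)  cross = 1.5·15 − 1·20.5 = 2.0000; (r_i+r_j)·cross = 2.5·2.0000 = 5.0000
Σcross = 538.7500 → A = |Σcross|/2 = 269.3750 mm²
Σ(r_i+r_j)·cross = 13476.8750 → first moment M = |Σ|/6 = 2246.1458
R_c = M/A = 2246.1458/269.3750 = 8.3384 mm
θ = 39° = 0.680678 rad
V = θ·R_c·A = 0.680678·8.3384·269.3750 = 1528.903 mm³

Volume = 1528.903 mm³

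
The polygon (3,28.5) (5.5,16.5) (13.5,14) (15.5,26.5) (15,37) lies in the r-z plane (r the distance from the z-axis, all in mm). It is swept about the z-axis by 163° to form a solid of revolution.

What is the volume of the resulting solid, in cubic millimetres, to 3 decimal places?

Profile (r,z), 5 vertices: (3,28.5) (5.5,16.5) (13.5,14) (15.5,26.5) (15,37)
edge 0: (3,28.5)→(5.5,16.5)  cross = 3·16.5 − 5.5·28.5 = -107.2500; (r_i+r_j)·cross = 8.5·-107.2500 = -911.6250
edge 1: (5.5,16.5)→(13.5,14)  cross = 5.5·14 − 13.5·16.5 = -145.7500; (r_i+r_j)·cross = 19·-145.7500 = -2769.2500
edge 2: (13.5,14)→(15.5,26.5)  cross = 13.5·26.5 − 15.5·14 = 140.7500; (r_i+r_j)·cross = 29·140.7500 = 4081.7500
edge 3: (15.5,26.5)→(15,37)  cross = 15.5·37 − 15·26.5 = 176.0000; (r_i+r_j)·cross = 30.5·176.0000 = 5368.0000
edge 4: (15,37)→(3,28.5)  cross = 15·28.5 − 3·37 = 316.5000; (r_i+r_j)·cross = 18·316.5000 = 5697.0000
Σcross = 380.2500 → A = |Σcross|/2 = 190.1250 mm²
Σ(r_i+r_j)·cross = 11465.8750 → first moment M = |Σ|/6 = 1910.9792
R_c = M/A = 1910.9792/190.1250 = 10.0512 mm
θ = 163° = 2.844887 rad
V = θ·R_c·A = 2.844887·10.0512·190.1250 = 5436.519 mm³

Volume = 5436.519 mm³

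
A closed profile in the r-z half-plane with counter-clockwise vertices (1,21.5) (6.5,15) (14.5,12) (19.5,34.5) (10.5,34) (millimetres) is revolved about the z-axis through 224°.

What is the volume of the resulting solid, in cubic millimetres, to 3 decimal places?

Volume = 10695.843 mm³

Profile (r,z), 5 vertices: (1,21.5) (6.5,15) (14.5,12) (19.5,34.5) (10.5,34)
edge 0: (1,21.5)→(6.5,15)  cross = 1·15 − 6.5·21.5 = -124.7500; (r_i+r_j)·cross = 7.5·-124.7500 = -935.6250
edge 1: (6.5,15)→(14.5,12)  cross = 6.5·12 − 14.5·15 = -139.5000; (r_i+r_j)·cross = 21·-139.5000 = -2929.5000
edge 2: (14.5,12)→(19.5,34.5)  cross = 14.5·34.5 − 19.5·12 = 266.2500; (r_i+r_j)·cross = 34·266.2500 = 9052.5000
edge 3: (19.5,34.5)→(10.5,34)  cross = 19.5·34 − 10.5·34.5 = 300.7500; (r_i+r_j)·cross = 30·300.7500 = 9022.5000
edge 4: (10.5,34)→(1,21.5)  cross = 10.5·21.5 − 1·34 = 191.7500; (r_i+r_j)·cross = 11.5·191.7500 = 2205.1250
Σcross = 494.5000 → A = |Σcross|/2 = 247.2500 mm²
Σ(r_i+r_j)·cross = 16415.0000 → first moment M = |Σ|/6 = 2735.8333
R_c = M/A = 2735.8333/247.2500 = 11.0650 mm
θ = 224° = 3.909538 rad
V = θ·R_c·A = 3.909538·11.0650·247.2500 = 10695.843 mm³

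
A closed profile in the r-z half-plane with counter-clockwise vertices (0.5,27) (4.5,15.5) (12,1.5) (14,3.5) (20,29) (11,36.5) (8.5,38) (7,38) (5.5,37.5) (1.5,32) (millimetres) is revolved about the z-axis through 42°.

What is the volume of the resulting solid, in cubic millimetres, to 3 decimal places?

Volume = 3142.932 mm³

Profile (r,z), 10 vertices: (0.5,27) (4.5,15.5) (12,1.5) (14,3.5) (20,29) (11,36.5) (8.5,38) (7,38) (5.5,37.5) (1.5,32)
edge 0: (0.5,27)→(4.5,15.5)  cross = 0.5·15.5 − 4.5·27 = -113.7500; (r_i+r_j)·cross = 5·-113.7500 = -568.7500
edge 1: (4.5,15.5)→(12,1.5)  cross = 4.5·1.5 − 12·15.5 = -179.2500; (r_i+r_j)·cross = 16.5·-179.2500 = -2957.6250
edge 2: (12,1.5)→(14,3.5)  cross = 12·3.5 − 14·1.5 = 21.0000; (r_i+r_j)·cross = 26·21.0000 = 546.0000
edge 3: (14,3.5)→(20,29)  cross = 14·29 − 20·3.5 = 336.0000; (r_i+r_j)·cross = 34·336.0000 = 11424.0000
edge 4: (20,29)→(11,36.5)  cross = 20·36.5 − 11·29 = 411.0000; (r_i+r_j)·cross = 31·411.0000 = 12741.0000
edge 5: (11,36.5)→(8.5,38)  cross = 11·38 − 8.5·36.5 = 107.7500; (r_i+r_j)·cross = 19.5·107.7500 = 2101.1250
edge 6: (8.5,38)→(7,38)  cross = 8.5·38 − 7·38 = 57.0000; (r_i+r_j)·cross = 15.5·57.0000 = 883.5000
edge 7: (7,38)→(5.5,37.5)  cross = 7·37.5 − 5.5·38 = 53.5000; (r_i+r_j)·cross = 12.5·53.5000 = 668.7500
edge 8: (5.5,37.5)→(1.5,32)  cross = 5.5·32 − 1.5·37.5 = 119.7500; (r_i+r_j)·cross = 7·119.7500 = 838.2500
edge 9: (1.5,32)→(0.5,27)  cross = 1.5·27 − 0.5·32 = 24.5000; (r_i+r_j)·cross = 2·24.5000 = 49.0000
Σcross = 837.5000 → A = |Σcross|/2 = 418.7500 mm²
Σ(r_i+r_j)·cross = 25725.2500 → first moment M = |Σ|/6 = 4287.5417
R_c = M/A = 4287.5417/418.7500 = 10.2389 mm
θ = 42° = 0.733038 rad
V = θ·R_c·A = 0.733038·10.2389·418.7500 = 3142.932 mm³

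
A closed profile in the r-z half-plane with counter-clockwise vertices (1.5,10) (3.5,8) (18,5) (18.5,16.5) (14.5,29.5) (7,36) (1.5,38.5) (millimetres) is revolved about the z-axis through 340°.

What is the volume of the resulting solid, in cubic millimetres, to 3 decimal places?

Volume = 22975.674 mm³

Profile (r,z), 7 vertices: (1.5,10) (3.5,8) (18,5) (18.5,16.5) (14.5,29.5) (7,36) (1.5,38.5)
edge 0: (1.5,10)→(3.5,8)  cross = 1.5·8 − 3.5·10 = -23.0000; (r_i+r_j)·cross = 5·-23.0000 = -115.0000
edge 1: (3.5,8)→(18,5)  cross = 3.5·5 − 18·8 = -126.5000; (r_i+r_j)·cross = 21.5·-126.5000 = -2719.7500
edge 2: (18,5)→(18.5,16.5)  cross = 18·16.5 − 18.5·5 = 204.5000; (r_i+r_j)·cross = 36.5·204.5000 = 7464.2500
edge 3: (18.5,16.5)→(14.5,29.5)  cross = 18.5·29.5 − 14.5·16.5 = 306.5000; (r_i+r_j)·cross = 33·306.5000 = 10114.5000
edge 4: (14.5,29.5)→(7,36)  cross = 14.5·36 − 7·29.5 = 315.5000; (r_i+r_j)·cross = 21.5·315.5000 = 6783.2500
edge 5: (7,36)→(1.5,38.5)  cross = 7·38.5 − 1.5·36 = 215.5000; (r_i+r_j)·cross = 8.5·215.5000 = 1831.7500
edge 6: (1.5,38.5)→(1.5,10)  cross = 1.5·10 − 1.5·38.5 = -42.7500; (r_i+r_j)·cross = 3·-42.7500 = -128.2500
Σcross = 849.7500 → A = |Σcross|/2 = 424.8750 mm²
Σ(r_i+r_j)·cross = 23230.7500 → first moment M = |Σ|/6 = 3871.7917
R_c = M/A = 3871.7917/424.8750 = 9.1128 mm
θ = 340° = 5.934119 rad
V = θ·R_c·A = 5.934119·9.1128·424.8750 = 22975.674 mm³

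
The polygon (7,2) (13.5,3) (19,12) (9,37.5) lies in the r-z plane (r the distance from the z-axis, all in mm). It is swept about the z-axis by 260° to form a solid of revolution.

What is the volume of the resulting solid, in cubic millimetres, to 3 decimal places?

Profile (r,z), 4 vertices: (7,2) (13.5,3) (19,12) (9,37.5)
edge 0: (7,2)→(13.5,3)  cross = 7·3 − 13.5·2 = -6.0000; (r_i+r_j)·cross = 20.5·-6.0000 = -123.0000
edge 1: (13.5,3)→(19,12)  cross = 13.5·12 − 19·3 = 105.0000; (r_i+r_j)·cross = 32.5·105.0000 = 3412.5000
edge 2: (19,12)→(9,37.5)  cross = 19·37.5 − 9·12 = 604.5000; (r_i+r_j)·cross = 28·604.5000 = 16926.0000
edge 3: (9,37.5)→(7,2)  cross = 9·2 − 7·37.5 = -244.5000; (r_i+r_j)·cross = 16·-244.5000 = -3912.0000
Σcross = 459.0000 → A = |Σcross|/2 = 229.5000 mm²
Σ(r_i+r_j)·cross = 16303.5000 → first moment M = |Σ|/6 = 2717.2500
R_c = M/A = 2717.2500/229.5000 = 11.8399 mm
θ = 260° = 4.537856 rad
V = θ·R_c·A = 4.537856·11.8399·229.5000 = 12330.489 mm³

Volume = 12330.489 mm³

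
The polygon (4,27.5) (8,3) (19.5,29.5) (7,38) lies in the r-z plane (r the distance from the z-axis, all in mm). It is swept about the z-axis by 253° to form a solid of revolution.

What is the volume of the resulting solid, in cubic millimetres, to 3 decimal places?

Profile (r,z), 4 vertices: (4,27.5) (8,3) (19.5,29.5) (7,38)
edge 0: (4,27.5)→(8,3)  cross = 4·3 − 8·27.5 = -208.0000; (r_i+r_j)·cross = 12·-208.0000 = -2496.0000
edge 1: (8,3)→(19.5,29.5)  cross = 8·29.5 − 19.5·3 = 177.5000; (r_i+r_j)·cross = 27.5·177.5000 = 4881.2500
edge 2: (19.5,29.5)→(7,38)  cross = 19.5·38 − 7·29.5 = 534.5000; (r_i+r_j)·cross = 26.5·534.5000 = 14164.2500
edge 3: (7,38)→(4,27.5)  cross = 7·27.5 − 4·38 = 40.5000; (r_i+r_j)·cross = 11·40.5000 = 445.5000
Σcross = 544.5000 → A = |Σcross|/2 = 272.2500 mm²
Σ(r_i+r_j)·cross = 16995.0000 → first moment M = |Σ|/6 = 2832.5000
R_c = M/A = 2832.5000/272.2500 = 10.4040 mm
θ = 253° = 4.415683 rad
V = θ·R_c·A = 4.415683·10.4040·272.2500 = 12507.422 mm³

Volume = 12507.422 mm³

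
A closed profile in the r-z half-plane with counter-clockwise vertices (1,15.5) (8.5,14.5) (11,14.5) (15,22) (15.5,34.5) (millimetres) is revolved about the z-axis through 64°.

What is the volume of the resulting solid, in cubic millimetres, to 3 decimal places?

Profile (r,z), 5 vertices: (1,15.5) (8.5,14.5) (11,14.5) (15,22) (15.5,34.5)
edge 0: (1,15.5)→(8.5,14.5)  cross = 1·14.5 − 8.5·15.5 = -117.2500; (r_i+r_j)·cross = 9.5·-117.2500 = -1113.8750
edge 1: (8.5,14.5)→(11,14.5)  cross = 8.5·14.5 − 11·14.5 = -36.2500; (r_i+r_j)·cross = 19.5·-36.2500 = -706.8750
edge 2: (11,14.5)→(15,22)  cross = 11·22 − 15·14.5 = 24.5000; (r_i+r_j)·cross = 26·24.5000 = 637.0000
edge 3: (15,22)→(15.5,34.5)  cross = 15·34.5 − 15.5·22 = 176.5000; (r_i+r_j)·cross = 30.5·176.5000 = 5383.2500
edge 4: (15.5,34.5)→(1,15.5)  cross = 15.5·15.5 − 1·34.5 = 205.7500; (r_i+r_j)·cross = 16.5·205.7500 = 3394.8750
Σcross = 253.2500 → A = |Σcross|/2 = 126.6250 mm²
Σ(r_i+r_j)·cross = 7594.3750 → first moment M = |Σ|/6 = 1265.7292
R_c = M/A = 1265.7292/126.6250 = 9.9959 mm
θ = 64° = 1.117011 rad
V = θ·R_c·A = 1.117011·9.9959·126.6250 = 1413.833 mm³

Volume = 1413.833 mm³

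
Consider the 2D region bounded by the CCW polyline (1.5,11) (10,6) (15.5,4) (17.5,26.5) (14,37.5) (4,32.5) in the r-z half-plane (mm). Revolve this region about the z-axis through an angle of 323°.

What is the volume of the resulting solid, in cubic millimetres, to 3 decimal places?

Profile (r,z), 6 vertices: (1.5,11) (10,6) (15.5,4) (17.5,26.5) (14,37.5) (4,32.5)
edge 0: (1.5,11)→(10,6)  cross = 1.5·6 − 10·11 = -101.0000; (r_i+r_j)·cross = 11.5·-101.0000 = -1161.5000
edge 1: (10,6)→(15.5,4)  cross = 10·4 − 15.5·6 = -53.0000; (r_i+r_j)·cross = 25.5·-53.0000 = -1351.5000
edge 2: (15.5,4)→(17.5,26.5)  cross = 15.5·26.5 − 17.5·4 = 340.7500; (r_i+r_j)·cross = 33·340.7500 = 11244.7500
edge 3: (17.5,26.5)→(14,37.5)  cross = 17.5·37.5 − 14·26.5 = 285.2500; (r_i+r_j)·cross = 31.5·285.2500 = 8985.3750
edge 4: (14,37.5)→(4,32.5)  cross = 14·32.5 − 4·37.5 = 305.0000; (r_i+r_j)·cross = 18·305.0000 = 5490.0000
edge 5: (4,32.5)→(1.5,11)  cross = 4·11 − 1.5·32.5 = -4.7500; (r_i+r_j)·cross = 5.5·-4.7500 = -26.1250
Σcross = 772.2500 → A = |Σcross|/2 = 386.1250 mm²
Σ(r_i+r_j)·cross = 23181.0000 → first moment M = |Σ|/6 = 3863.5000
R_c = M/A = 3863.5000/386.1250 = 10.0058 mm
θ = 323° = 5.637413 rad
V = θ·R_c·A = 5.637413·10.0058·386.1250 = 21780.147 mm³

Volume = 21780.147 mm³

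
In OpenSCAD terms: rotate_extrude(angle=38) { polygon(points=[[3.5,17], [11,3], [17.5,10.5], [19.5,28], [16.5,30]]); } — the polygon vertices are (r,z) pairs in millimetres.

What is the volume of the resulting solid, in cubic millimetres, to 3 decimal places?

Profile (r,z), 5 vertices: (3.5,17) (11,3) (17.5,10.5) (19.5,28) (16.5,30)
edge 0: (3.5,17)→(11,3)  cross = 3.5·3 − 11·17 = -176.5000; (r_i+r_j)·cross = 14.5·-176.5000 = -2559.2500
edge 1: (11,3)→(17.5,10.5)  cross = 11·10.5 − 17.5·3 = 63.0000; (r_i+r_j)·cross = 28.5·63.0000 = 1795.5000
edge 2: (17.5,10.5)→(19.5,28)  cross = 17.5·28 − 19.5·10.5 = 285.2500; (r_i+r_j)·cross = 37·285.2500 = 10554.2500
edge 3: (19.5,28)→(16.5,30)  cross = 19.5·30 − 16.5·28 = 123.0000; (r_i+r_j)·cross = 36·123.0000 = 4428.0000
edge 4: (16.5,30)→(3.5,17)  cross = 16.5·17 − 3.5·30 = 175.5000; (r_i+r_j)·cross = 20·175.5000 = 3510.0000
Σcross = 470.2500 → A = |Σcross|/2 = 235.1250 mm²
Σ(r_i+r_j)·cross = 17728.5000 → first moment M = |Σ|/6 = 2954.7500
R_c = M/A = 2954.7500/235.1250 = 12.5667 mm
θ = 38° = 0.663225 rad
V = θ·R_c·A = 0.663225·12.5667·235.1250 = 1959.664 mm³

Volume = 1959.664 mm³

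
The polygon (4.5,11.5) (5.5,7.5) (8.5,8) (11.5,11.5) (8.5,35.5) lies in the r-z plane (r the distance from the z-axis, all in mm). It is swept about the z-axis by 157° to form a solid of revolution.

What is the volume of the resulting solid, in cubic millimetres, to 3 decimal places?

Volume = 2259.496 mm³

Profile (r,z), 5 vertices: (4.5,11.5) (5.5,7.5) (8.5,8) (11.5,11.5) (8.5,35.5)
edge 0: (4.5,11.5)→(5.5,7.5)  cross = 4.5·7.5 − 5.5·11.5 = -29.5000; (r_i+r_j)·cross = 10·-29.5000 = -295.0000
edge 1: (5.5,7.5)→(8.5,8)  cross = 5.5·8 − 8.5·7.5 = -19.7500; (r_i+r_j)·cross = 14·-19.7500 = -276.5000
edge 2: (8.5,8)→(11.5,11.5)  cross = 8.5·11.5 − 11.5·8 = 5.7500; (r_i+r_j)·cross = 20·5.7500 = 115.0000
edge 3: (11.5,11.5)→(8.5,35.5)  cross = 11.5·35.5 − 8.5·11.5 = 310.5000; (r_i+r_j)·cross = 20·310.5000 = 6210.0000
edge 4: (8.5,35.5)→(4.5,11.5)  cross = 8.5·11.5 − 4.5·35.5 = -62.0000; (r_i+r_j)·cross = 13·-62.0000 = -806.0000
Σcross = 205.0000 → A = |Σcross|/2 = 102.5000 mm²
Σ(r_i+r_j)·cross = 4947.5000 → first moment M = |Σ|/6 = 824.5833
R_c = M/A = 824.5833/102.5000 = 8.0447 mm
θ = 157° = 2.740167 rad
V = θ·R_c·A = 2.740167·8.0447·102.5000 = 2259.496 mm³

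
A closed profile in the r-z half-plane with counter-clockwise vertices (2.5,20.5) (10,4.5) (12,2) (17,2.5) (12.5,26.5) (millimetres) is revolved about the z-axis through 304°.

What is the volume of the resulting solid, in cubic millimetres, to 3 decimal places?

Profile (r,z), 5 vertices: (2.5,20.5) (10,4.5) (12,2) (17,2.5) (12.5,26.5)
edge 0: (2.5,20.5)→(10,4.5)  cross = 2.5·4.5 − 10·20.5 = -193.7500; (r_i+r_j)·cross = 12.5·-193.7500 = -2421.8750
edge 1: (10,4.5)→(12,2)  cross = 10·2 − 12·4.5 = -34.0000; (r_i+r_j)·cross = 22·-34.0000 = -748.0000
edge 2: (12,2)→(17,2.5)  cross = 12·2.5 − 17·2 = -4.0000; (r_i+r_j)·cross = 29·-4.0000 = -116.0000
edge 3: (17,2.5)→(12.5,26.5)  cross = 17·26.5 − 12.5·2.5 = 419.2500; (r_i+r_j)·cross = 29.5·419.2500 = 12367.8750
edge 4: (12.5,26.5)→(2.5,20.5)  cross = 12.5·20.5 − 2.5·26.5 = 190.0000; (r_i+r_j)·cross = 15·190.0000 = 2850.0000
Σcross = 377.5000 → A = |Σcross|/2 = 188.7500 mm²
Σ(r_i+r_j)·cross = 11932.0000 → first moment M = |Σ|/6 = 1988.6667
R_c = M/A = 1988.6667/188.7500 = 10.5360 mm
θ = 304° = 5.305801 rad
V = θ·R_c·A = 5.305801·10.5360·188.7500 = 10551.469 mm³

Volume = 10551.469 mm³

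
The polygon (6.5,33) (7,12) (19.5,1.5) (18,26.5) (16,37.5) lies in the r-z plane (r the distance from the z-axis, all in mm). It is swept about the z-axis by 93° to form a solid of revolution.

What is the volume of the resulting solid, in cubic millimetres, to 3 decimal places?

Profile (r,z), 5 vertices: (6.5,33) (7,12) (19.5,1.5) (18,26.5) (16,37.5)
edge 0: (6.5,33)→(7,12)  cross = 6.5·12 − 7·33 = -153.0000; (r_i+r_j)·cross = 13.5·-153.0000 = -2065.5000
edge 1: (7,12)→(19.5,1.5)  cross = 7·1.5 − 19.5·12 = -223.5000; (r_i+r_j)·cross = 26.5·-223.5000 = -5922.7500
edge 2: (19.5,1.5)→(18,26.5)  cross = 19.5·26.5 − 18·1.5 = 489.7500; (r_i+r_j)·cross = 37.5·489.7500 = 18365.6250
edge 3: (18,26.5)→(16,37.5)  cross = 18·37.5 − 16·26.5 = 251.0000; (r_i+r_j)·cross = 34·251.0000 = 8534.0000
edge 4: (16,37.5)→(6.5,33)  cross = 16·33 − 6.5·37.5 = 284.2500; (r_i+r_j)·cross = 22.5·284.2500 = 6395.6250
Σcross = 648.5000 → A = |Σcross|/2 = 324.2500 mm²
Σ(r_i+r_j)·cross = 25307.0000 → first moment M = |Σ|/6 = 4217.8333
R_c = M/A = 4217.8333/324.2500 = 13.0080 mm
θ = 93° = 1.623156 rad
V = θ·R_c·A = 1.623156·13.0080·324.2500 = 6846.202 mm³

Volume = 6846.202 mm³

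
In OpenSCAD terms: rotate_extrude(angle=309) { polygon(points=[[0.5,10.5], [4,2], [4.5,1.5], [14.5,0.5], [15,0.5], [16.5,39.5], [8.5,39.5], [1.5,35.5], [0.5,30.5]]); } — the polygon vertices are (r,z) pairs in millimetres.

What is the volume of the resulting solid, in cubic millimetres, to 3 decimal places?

Profile (r,z), 9 vertices: (0.5,10.5) (4,2) (4.5,1.5) (14.5,0.5) (15,0.5) (16.5,39.5) (8.5,39.5) (1.5,35.5) (0.5,30.5)
edge 0: (0.5,10.5)→(4,2)  cross = 0.5·2 − 4·10.5 = -41.0000; (r_i+r_j)·cross = 4.5·-41.0000 = -184.5000
edge 1: (4,2)→(4.5,1.5)  cross = 4·1.5 − 4.5·2 = -3.0000; (r_i+r_j)·cross = 8.5·-3.0000 = -25.5000
edge 2: (4.5,1.5)→(14.5,0.5)  cross = 4.5·0.5 − 14.5·1.5 = -19.5000; (r_i+r_j)·cross = 19·-19.5000 = -370.5000
edge 3: (14.5,0.5)→(15,0.5)  cross = 14.5·0.5 − 15·0.5 = -0.2500; (r_i+r_j)·cross = 29.5·-0.2500 = -7.3750
edge 4: (15,0.5)→(16.5,39.5)  cross = 15·39.5 − 16.5·0.5 = 584.2500; (r_i+r_j)·cross = 31.5·584.2500 = 18403.8750
edge 5: (16.5,39.5)→(8.5,39.5)  cross = 16.5·39.5 − 8.5·39.5 = 316.0000; (r_i+r_j)·cross = 25·316.0000 = 7900.0000
edge 6: (8.5,39.5)→(1.5,35.5)  cross = 8.5·35.5 − 1.5·39.5 = 242.5000; (r_i+r_j)·cross = 10·242.5000 = 2425.0000
edge 7: (1.5,35.5)→(0.5,30.5)  cross = 1.5·30.5 − 0.5·35.5 = 28.0000; (r_i+r_j)·cross = 2·28.0000 = 56.0000
edge 8: (0.5,30.5)→(0.5,10.5)  cross = 0.5·10.5 − 0.5·30.5 = -10.0000; (r_i+r_j)·cross = 1·-10.0000 = -10.0000
Σcross = 1097.0000 → A = |Σcross|/2 = 548.5000 mm²
Σ(r_i+r_j)·cross = 28187.0000 → first moment M = |Σ|/6 = 4697.8333
R_c = M/A = 4697.8333/548.5000 = 8.5649 mm
θ = 309° = 5.393067 rad
V = θ·R_c·A = 5.393067·8.5649·548.5000 = 25335.732 mm³

Volume = 25335.732 mm³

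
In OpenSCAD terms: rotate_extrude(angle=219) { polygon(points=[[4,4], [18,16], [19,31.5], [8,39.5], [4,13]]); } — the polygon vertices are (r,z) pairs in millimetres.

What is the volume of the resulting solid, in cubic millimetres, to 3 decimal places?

Volume = 14065.002 mm³

Profile (r,z), 5 vertices: (4,4) (18,16) (19,31.5) (8,39.5) (4,13)
edge 0: (4,4)→(18,16)  cross = 4·16 − 18·4 = -8.0000; (r_i+r_j)·cross = 22·-8.0000 = -176.0000
edge 1: (18,16)→(19,31.5)  cross = 18·31.5 − 19·16 = 263.0000; (r_i+r_j)·cross = 37·263.0000 = 9731.0000
edge 2: (19,31.5)→(8,39.5)  cross = 19·39.5 − 8·31.5 = 498.5000; (r_i+r_j)·cross = 27·498.5000 = 13459.5000
edge 3: (8,39.5)→(4,13)  cross = 8·13 − 4·39.5 = -54.0000; (r_i+r_j)·cross = 12·-54.0000 = -648.0000
edge 4: (4,13)→(4,4)  cross = 4·4 − 4·13 = -36.0000; (r_i+r_j)·cross = 8·-36.0000 = -288.0000
Σcross = 663.5000 → A = |Σcross|/2 = 331.7500 mm²
Σ(r_i+r_j)·cross = 22078.5000 → first moment M = |Σ|/6 = 3679.7500
R_c = M/A = 3679.7500/331.7500 = 11.0919 mm
θ = 219° = 3.822271 rad
V = θ·R_c·A = 3.822271·11.0919·331.7500 = 14065.002 mm³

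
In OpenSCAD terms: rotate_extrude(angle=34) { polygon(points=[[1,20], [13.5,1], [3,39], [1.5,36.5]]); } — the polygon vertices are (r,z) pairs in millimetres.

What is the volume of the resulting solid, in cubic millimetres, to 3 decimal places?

Volume = 489.614 mm³

Profile (r,z), 4 vertices: (1,20) (13.5,1) (3,39) (1.5,36.5)
edge 0: (1,20)→(13.5,1)  cross = 1·1 − 13.5·20 = -269.0000; (r_i+r_j)·cross = 14.5·-269.0000 = -3900.5000
edge 1: (13.5,1)→(3,39)  cross = 13.5·39 − 3·1 = 523.5000; (r_i+r_j)·cross = 16.5·523.5000 = 8637.7500
edge 2: (3,39)→(1.5,36.5)  cross = 3·36.5 − 1.5·39 = 51.0000; (r_i+r_j)·cross = 4.5·51.0000 = 229.5000
edge 3: (1.5,36.5)→(1,20)  cross = 1.5·20 − 1·36.5 = -6.5000; (r_i+r_j)·cross = 2.5·-6.5000 = -16.2500
Σcross = 299.0000 → A = |Σcross|/2 = 149.5000 mm²
Σ(r_i+r_j)·cross = 4950.5000 → first moment M = |Σ|/6 = 825.0833
R_c = M/A = 825.0833/149.5000 = 5.5190 mm
θ = 34° = 0.593412 rad
V = θ·R_c·A = 0.593412·5.5190·149.5000 = 489.614 mm³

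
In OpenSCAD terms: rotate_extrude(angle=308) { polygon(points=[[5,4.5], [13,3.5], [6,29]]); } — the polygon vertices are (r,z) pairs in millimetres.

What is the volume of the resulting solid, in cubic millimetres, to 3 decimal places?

Profile (r,z), 3 vertices: (5,4.5) (13,3.5) (6,29)
edge 0: (5,4.5)→(13,3.5)  cross = 5·3.5 − 13·4.5 = -41.0000; (r_i+r_j)·cross = 18·-41.0000 = -738.0000
edge 1: (13,3.5)→(6,29)  cross = 13·29 − 6·3.5 = 356.0000; (r_i+r_j)·cross = 19·356.0000 = 6764.0000
edge 2: (6,29)→(5,4.5)  cross = 6·4.5 − 5·29 = -118.0000; (r_i+r_j)·cross = 11·-118.0000 = -1298.0000
Σcross = 197.0000 → A = |Σcross|/2 = 98.5000 mm²
Σ(r_i+r_j)·cross = 4728.0000 → first moment M = |Σ|/6 = 788.0000
R_c = M/A = 788.0000/98.5000 = 8.0000 mm
θ = 308° = 5.375614 rad
V = θ·R_c·A = 5.375614·8.0000·98.5000 = 4235.984 mm³

Volume = 4235.984 mm³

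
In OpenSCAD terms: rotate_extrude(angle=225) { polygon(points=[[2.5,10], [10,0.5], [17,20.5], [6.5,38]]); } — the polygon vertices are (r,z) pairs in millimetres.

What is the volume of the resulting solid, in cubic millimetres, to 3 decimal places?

Volume = 10374.292 mm³

Profile (r,z), 4 vertices: (2.5,10) (10,0.5) (17,20.5) (6.5,38)
edge 0: (2.5,10)→(10,0.5)  cross = 2.5·0.5 − 10·10 = -98.7500; (r_i+r_j)·cross = 12.5·-98.7500 = -1234.3750
edge 1: (10,0.5)→(17,20.5)  cross = 10·20.5 − 17·0.5 = 196.5000; (r_i+r_j)·cross = 27·196.5000 = 5305.5000
edge 2: (17,20.5)→(6.5,38)  cross = 17·38 − 6.5·20.5 = 512.7500; (r_i+r_j)·cross = 23.5·512.7500 = 12049.6250
edge 3: (6.5,38)→(2.5,10)  cross = 6.5·10 − 2.5·38 = -30.0000; (r_i+r_j)·cross = 9·-30.0000 = -270.0000
Σcross = 580.5000 → A = |Σcross|/2 = 290.2500 mm²
Σ(r_i+r_j)·cross = 15850.7500 → first moment M = |Σ|/6 = 2641.7917
R_c = M/A = 2641.7917/290.2500 = 9.1018 mm
θ = 225° = 3.926991 rad
V = θ·R_c·A = 3.926991·9.1018·290.2500 = 10374.292 mm³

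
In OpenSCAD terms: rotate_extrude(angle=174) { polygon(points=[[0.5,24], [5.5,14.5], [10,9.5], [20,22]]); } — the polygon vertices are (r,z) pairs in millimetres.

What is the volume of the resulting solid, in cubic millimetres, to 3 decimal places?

Volume = 4215.369 mm³

Profile (r,z), 4 vertices: (0.5,24) (5.5,14.5) (10,9.5) (20,22)
edge 0: (0.5,24)→(5.5,14.5)  cross = 0.5·14.5 − 5.5·24 = -124.7500; (r_i+r_j)·cross = 6·-124.7500 = -748.5000
edge 1: (5.5,14.5)→(10,9.5)  cross = 5.5·9.5 − 10·14.5 = -92.7500; (r_i+r_j)·cross = 15.5·-92.7500 = -1437.6250
edge 2: (10,9.5)→(20,22)  cross = 10·22 − 20·9.5 = 30.0000; (r_i+r_j)·cross = 30·30.0000 = 900.0000
edge 3: (20,22)→(0.5,24)  cross = 20·24 − 0.5·22 = 469.0000; (r_i+r_j)·cross = 20.5·469.0000 = 9614.5000
Σcross = 281.5000 → A = |Σcross|/2 = 140.7500 mm²
Σ(r_i+r_j)·cross = 8328.3750 → first moment M = |Σ|/6 = 1388.0625
R_c = M/A = 1388.0625/140.7500 = 9.8619 mm
θ = 174° = 3.036873 rad
V = θ·R_c·A = 3.036873·9.8619·140.7500 = 4215.369 mm³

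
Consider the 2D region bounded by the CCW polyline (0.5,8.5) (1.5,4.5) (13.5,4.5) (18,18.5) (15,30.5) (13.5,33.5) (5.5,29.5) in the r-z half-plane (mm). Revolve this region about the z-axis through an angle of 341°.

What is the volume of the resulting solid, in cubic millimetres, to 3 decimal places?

Volume = 20124.747 mm³

Profile (r,z), 7 vertices: (0.5,8.5) (1.5,4.5) (13.5,4.5) (18,18.5) (15,30.5) (13.5,33.5) (5.5,29.5)
edge 0: (0.5,8.5)→(1.5,4.5)  cross = 0.5·4.5 − 1.5·8.5 = -10.5000; (r_i+r_j)·cross = 2·-10.5000 = -21.0000
edge 1: (1.5,4.5)→(13.5,4.5)  cross = 1.5·4.5 − 13.5·4.5 = -54.0000; (r_i+r_j)·cross = 15·-54.0000 = -810.0000
edge 2: (13.5,4.5)→(18,18.5)  cross = 13.5·18.5 − 18·4.5 = 168.7500; (r_i+r_j)·cross = 31.5·168.7500 = 5315.6250
edge 3: (18,18.5)→(15,30.5)  cross = 18·30.5 − 15·18.5 = 271.5000; (r_i+r_j)·cross = 33·271.5000 = 8959.5000
edge 4: (15,30.5)→(13.5,33.5)  cross = 15·33.5 − 13.5·30.5 = 90.7500; (r_i+r_j)·cross = 28.5·90.7500 = 2586.3750
edge 5: (13.5,33.5)→(5.5,29.5)  cross = 13.5·29.5 − 5.5·33.5 = 214.0000; (r_i+r_j)·cross = 19·214.0000 = 4066.0000
edge 6: (5.5,29.5)→(0.5,8.5)  cross = 5.5·8.5 − 0.5·29.5 = 32.0000; (r_i+r_j)·cross = 6·32.0000 = 192.0000
Σcross = 712.5000 → A = |Σcross|/2 = 356.2500 mm²
Σ(r_i+r_j)·cross = 20288.5000 → first moment M = |Σ|/6 = 3381.4167
R_c = M/A = 3381.4167/356.2500 = 9.4917 mm
θ = 341° = 5.951573 rad
V = θ·R_c·A = 5.951573·9.4917·356.2500 = 20124.747 mm³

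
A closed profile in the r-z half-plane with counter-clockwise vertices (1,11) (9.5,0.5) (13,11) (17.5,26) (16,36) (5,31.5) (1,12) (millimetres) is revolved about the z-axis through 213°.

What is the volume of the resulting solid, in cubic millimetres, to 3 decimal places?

Profile (r,z), 7 vertices: (1,11) (9.5,0.5) (13,11) (17.5,26) (16,36) (5,31.5) (1,12)
edge 0: (1,11)→(9.5,0.5)  cross = 1·0.5 − 9.5·11 = -104.0000; (r_i+r_j)·cross = 10.5·-104.0000 = -1092.0000
edge 1: (9.5,0.5)→(13,11)  cross = 9.5·11 − 13·0.5 = 98.0000; (r_i+r_j)·cross = 22.5·98.0000 = 2205.0000
edge 2: (13,11)→(17.5,26)  cross = 13·26 − 17.5·11 = 145.5000; (r_i+r_j)·cross = 30.5·145.5000 = 4437.7500
edge 3: (17.5,26)→(16,36)  cross = 17.5·36 − 16·26 = 214.0000; (r_i+r_j)·cross = 33.5·214.0000 = 7169.0000
edge 4: (16,36)→(5,31.5)  cross = 16·31.5 − 5·36 = 324.0000; (r_i+r_j)·cross = 21·324.0000 = 6804.0000
edge 5: (5,31.5)→(1,12)  cross = 5·12 − 1·31.5 = 28.5000; (r_i+r_j)·cross = 6·28.5000 = 171.0000
edge 6: (1,12)→(1,11)  cross = 1·11 − 1·12 = -1.0000; (r_i+r_j)·cross = 2·-1.0000 = -2.0000
Σcross = 705.0000 → A = |Σcross|/2 = 352.5000 mm²
Σ(r_i+r_j)·cross = 19692.7500 → first moment M = |Σ|/6 = 3282.1250
R_c = M/A = 3282.1250/352.5000 = 9.3110 mm
θ = 213° = 3.717551 rad
V = θ·R_c·A = 3.717551·9.3110·352.5000 = 12201.468 mm³

Volume = 12201.468 mm³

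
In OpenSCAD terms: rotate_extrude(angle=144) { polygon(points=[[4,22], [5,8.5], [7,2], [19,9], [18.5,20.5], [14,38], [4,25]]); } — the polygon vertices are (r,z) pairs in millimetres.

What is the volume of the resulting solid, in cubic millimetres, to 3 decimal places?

Volume = 10355.737 mm³

Profile (r,z), 7 vertices: (4,22) (5,8.5) (7,2) (19,9) (18.5,20.5) (14,38) (4,25)
edge 0: (4,22)→(5,8.5)  cross = 4·8.5 − 5·22 = -76.0000; (r_i+r_j)·cross = 9·-76.0000 = -684.0000
edge 1: (5,8.5)→(7,2)  cross = 5·2 − 7·8.5 = -49.5000; (r_i+r_j)·cross = 12·-49.5000 = -594.0000
edge 2: (7,2)→(19,9)  cross = 7·9 − 19·2 = 25.0000; (r_i+r_j)·cross = 26·25.0000 = 650.0000
edge 3: (19,9)→(18.5,20.5)  cross = 19·20.5 − 18.5·9 = 223.0000; (r_i+r_j)·cross = 37.5·223.0000 = 8362.5000
edge 4: (18.5,20.5)→(14,38)  cross = 18.5·38 − 14·20.5 = 416.0000; (r_i+r_j)·cross = 32.5·416.0000 = 13520.0000
edge 5: (14,38)→(4,25)  cross = 14·25 − 4·38 = 198.0000; (r_i+r_j)·cross = 18·198.0000 = 3564.0000
edge 6: (4,25)→(4,22)  cross = 4·22 − 4·25 = -12.0000; (r_i+r_j)·cross = 8·-12.0000 = -96.0000
Σcross = 724.5000 → A = |Σcross|/2 = 362.2500 mm²
Σ(r_i+r_j)·cross = 24722.5000 → first moment M = |Σ|/6 = 4120.4167
R_c = M/A = 4120.4167/362.2500 = 11.3745 mm
θ = 144° = 2.513274 rad
V = θ·R_c·A = 2.513274·11.3745·362.2500 = 10355.737 mm³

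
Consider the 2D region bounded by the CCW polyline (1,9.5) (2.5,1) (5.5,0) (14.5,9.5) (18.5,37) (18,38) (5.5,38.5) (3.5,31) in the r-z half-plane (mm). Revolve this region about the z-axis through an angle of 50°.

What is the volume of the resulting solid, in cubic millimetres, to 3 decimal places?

Profile (r,z), 8 vertices: (1,9.5) (2.5,1) (5.5,0) (14.5,9.5) (18.5,37) (18,38) (5.5,38.5) (3.5,31)
edge 0: (1,9.5)→(2.5,1)  cross = 1·1 − 2.5·9.5 = -22.7500; (r_i+r_j)·cross = 3.5·-22.7500 = -79.6250
edge 1: (2.5,1)→(5.5,0)  cross = 2.5·0 − 5.5·1 = -5.5000; (r_i+r_j)·cross = 8·-5.5000 = -44.0000
edge 2: (5.5,0)→(14.5,9.5)  cross = 5.5·9.5 − 14.5·0 = 52.2500; (r_i+r_j)·cross = 20·52.2500 = 1045.0000
edge 3: (14.5,9.5)→(18.5,37)  cross = 14.5·37 − 18.5·9.5 = 360.7500; (r_i+r_j)·cross = 33·360.7500 = 11904.7500
edge 4: (18.5,37)→(18,38)  cross = 18.5·38 − 18·37 = 37.0000; (r_i+r_j)·cross = 36.5·37.0000 = 1350.5000
edge 5: (18,38)→(5.5,38.5)  cross = 18·38.5 − 5.5·38 = 484.0000; (r_i+r_j)·cross = 23.5·484.0000 = 11374.0000
edge 6: (5.5,38.5)→(3.5,31)  cross = 5.5·31 − 3.5·38.5 = 35.7500; (r_i+r_j)·cross = 9·35.7500 = 321.7500
edge 7: (3.5,31)→(1,9.5)  cross = 3.5·9.5 − 1·31 = 2.2500; (r_i+r_j)·cross = 4.5·2.2500 = 10.1250
Σcross = 943.7500 → A = |Σcross|/2 = 471.8750 mm²
Σ(r_i+r_j)·cross = 25882.5000 → first moment M = |Σ|/6 = 4313.7500
R_c = M/A = 4313.7500/471.8750 = 9.1417 mm
θ = 50° = 0.872665 rad
V = θ·R_c·A = 0.872665·9.1417·471.8750 = 3764.457 mm³

Volume = 3764.457 mm³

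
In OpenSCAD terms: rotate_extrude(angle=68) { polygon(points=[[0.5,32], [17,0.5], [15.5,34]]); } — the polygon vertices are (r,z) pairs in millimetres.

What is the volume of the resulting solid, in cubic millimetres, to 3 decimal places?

Profile (r,z), 3 vertices: (0.5,32) (17,0.5) (15.5,34)
edge 0: (0.5,32)→(17,0.5)  cross = 0.5·0.5 − 17·32 = -543.7500; (r_i+r_j)·cross = 17.5·-543.7500 = -9515.6250
edge 1: (17,0.5)→(15.5,34)  cross = 17·34 − 15.5·0.5 = 570.2500; (r_i+r_j)·cross = 32.5·570.2500 = 18533.1250
edge 2: (15.5,34)→(0.5,32)  cross = 15.5·32 − 0.5·34 = 479.0000; (r_i+r_j)·cross = 16·479.0000 = 7664.0000
Σcross = 505.5000 → A = |Σcross|/2 = 252.7500 mm²
Σ(r_i+r_j)·cross = 16681.5000 → first moment M = |Σ|/6 = 2780.2500
R_c = M/A = 2780.2500/252.7500 = 11.0000 mm
θ = 68° = 1.186824 rad
V = θ·R_c·A = 1.186824·11.0000·252.7500 = 3299.667 mm³

Volume = 3299.667 mm³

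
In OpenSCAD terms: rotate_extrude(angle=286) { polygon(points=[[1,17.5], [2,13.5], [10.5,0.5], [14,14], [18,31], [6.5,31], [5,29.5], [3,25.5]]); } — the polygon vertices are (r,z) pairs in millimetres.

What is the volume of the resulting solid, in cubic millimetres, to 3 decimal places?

Volume = 14148.808 mm³

Profile (r,z), 8 vertices: (1,17.5) (2,13.5) (10.5,0.5) (14,14) (18,31) (6.5,31) (5,29.5) (3,25.5)
edge 0: (1,17.5)→(2,13.5)  cross = 1·13.5 − 2·17.5 = -21.5000; (r_i+r_j)·cross = 3·-21.5000 = -64.5000
edge 1: (2,13.5)→(10.5,0.5)  cross = 2·0.5 − 10.5·13.5 = -140.7500; (r_i+r_j)·cross = 12.5·-140.7500 = -1759.3750
edge 2: (10.5,0.5)→(14,14)  cross = 10.5·14 − 14·0.5 = 140.0000; (r_i+r_j)·cross = 24.5·140.0000 = 3430.0000
edge 3: (14,14)→(18,31)  cross = 14·31 − 18·14 = 182.0000; (r_i+r_j)·cross = 32·182.0000 = 5824.0000
edge 4: (18,31)→(6.5,31)  cross = 18·31 − 6.5·31 = 356.5000; (r_i+r_j)·cross = 24.5·356.5000 = 8734.2500
edge 5: (6.5,31)→(5,29.5)  cross = 6.5·29.5 − 5·31 = 36.7500; (r_i+r_j)·cross = 11.5·36.7500 = 422.6250
edge 6: (5,29.5)→(3,25.5)  cross = 5·25.5 − 3·29.5 = 39.0000; (r_i+r_j)·cross = 8·39.0000 = 312.0000
edge 7: (3,25.5)→(1,17.5)  cross = 3·17.5 − 1·25.5 = 27.0000; (r_i+r_j)·cross = 4·27.0000 = 108.0000
Σcross = 619.0000 → A = |Σcross|/2 = 309.5000 mm²
Σ(r_i+r_j)·cross = 17007.0000 → first moment M = |Σ|/6 = 2834.5000
R_c = M/A = 2834.5000/309.5000 = 9.1583 mm
θ = 286° = 4.991642 rad
V = θ·R_c·A = 4.991642·9.1583·309.5000 = 14148.808 mm³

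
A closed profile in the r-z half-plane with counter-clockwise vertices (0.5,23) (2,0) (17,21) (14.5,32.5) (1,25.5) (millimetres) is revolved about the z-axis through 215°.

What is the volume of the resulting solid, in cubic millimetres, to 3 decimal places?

Volume = 8591.721 mm³

Profile (r,z), 5 vertices: (0.5,23) (2,0) (17,21) (14.5,32.5) (1,25.5)
edge 0: (0.5,23)→(2,0)  cross = 0.5·0 − 2·23 = -46.0000; (r_i+r_j)·cross = 2.5·-46.0000 = -115.0000
edge 1: (2,0)→(17,21)  cross = 2·21 − 17·0 = 42.0000; (r_i+r_j)·cross = 19·42.0000 = 798.0000
edge 2: (17,21)→(14.5,32.5)  cross = 17·32.5 − 14.5·21 = 248.0000; (r_i+r_j)·cross = 31.5·248.0000 = 7812.0000
edge 3: (14.5,32.5)→(1,25.5)  cross = 14.5·25.5 − 1·32.5 = 337.2500; (r_i+r_j)·cross = 15.5·337.2500 = 5227.3750
edge 4: (1,25.5)→(0.5,23)  cross = 1·23 − 0.5·25.5 = 10.2500; (r_i+r_j)·cross = 1.5·10.2500 = 15.3750
Σcross = 591.5000 → A = |Σcross|/2 = 295.7500 mm²
Σ(r_i+r_j)·cross = 13737.7500 → first moment M = |Σ|/6 = 2289.6250
R_c = M/A = 2289.6250/295.7500 = 7.7418 mm
θ = 215° = 3.752458 rad
V = θ·R_c·A = 3.752458·7.7418·295.7500 = 8591.721 mm³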